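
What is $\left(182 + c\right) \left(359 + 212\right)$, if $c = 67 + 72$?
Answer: $183291$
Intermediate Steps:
$c = 139$
$\left(182 + c\right) \left(359 + 212\right) = \left(182 + 139\right) \left(359 + 212\right) = 321 \cdot 571 = 183291$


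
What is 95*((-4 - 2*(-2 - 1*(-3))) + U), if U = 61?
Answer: 5225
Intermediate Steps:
95*((-4 - 2*(-2 - 1*(-3))) + U) = 95*((-4 - 2*(-2 - 1*(-3))) + 61) = 95*((-4 - 2*(-2 + 3)) + 61) = 95*((-4 - 2*1) + 61) = 95*((-4 - 2) + 61) = 95*(-6 + 61) = 95*55 = 5225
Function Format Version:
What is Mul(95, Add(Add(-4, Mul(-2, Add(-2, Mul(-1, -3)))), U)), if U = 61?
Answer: 5225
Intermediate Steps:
Mul(95, Add(Add(-4, Mul(-2, Add(-2, Mul(-1, -3)))), U)) = Mul(95, Add(Add(-4, Mul(-2, Add(-2, Mul(-1, -3)))), 61)) = Mul(95, Add(Add(-4, Mul(-2, Add(-2, 3))), 61)) = Mul(95, Add(Add(-4, Mul(-2, 1)), 61)) = Mul(95, Add(Add(-4, -2), 61)) = Mul(95, Add(-6, 61)) = Mul(95, 55) = 5225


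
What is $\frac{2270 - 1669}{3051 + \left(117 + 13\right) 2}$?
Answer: $\frac{601}{3311} \approx 0.18152$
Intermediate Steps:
$\frac{2270 - 1669}{3051 + \left(117 + 13\right) 2} = \frac{601}{3051 + 130 \cdot 2} = \frac{601}{3051 + 260} = \frac{601}{3311}$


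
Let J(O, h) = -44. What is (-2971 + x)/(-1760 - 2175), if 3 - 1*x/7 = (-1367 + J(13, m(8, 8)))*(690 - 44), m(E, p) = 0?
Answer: -6377592/3935 ≈ -1620.7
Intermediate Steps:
x = 6380563 (x = 21 - 7*(-1367 - 44)*(690 - 44) = 21 - (-9877)*646 = 21 - 7*(-911506) = 21 + 6380542 = 6380563)
(-2971 + x)/(-1760 - 2175) = (-2971 + 6380563)/(-1760 - 2175) = 6377592/(-3935) = 6377592*(-1/3935) = -6377592/3935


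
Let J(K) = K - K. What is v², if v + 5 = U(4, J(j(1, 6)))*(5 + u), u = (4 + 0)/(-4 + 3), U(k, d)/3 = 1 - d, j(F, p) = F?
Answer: 4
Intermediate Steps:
J(K) = 0
U(k, d) = 3 - 3*d (U(k, d) = 3*(1 - d) = 3 - 3*d)
u = -4 (u = 4/(-1) = 4*(-1) = -4)
v = -2 (v = -5 + (3 - 3*0)*(5 - 4) = -5 + (3 + 0)*1 = -5 + 3*1 = -5 + 3 = -2)
v² = (-2)² = 4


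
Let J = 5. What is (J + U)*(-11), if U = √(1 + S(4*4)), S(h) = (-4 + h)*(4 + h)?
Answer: -55 - 11*√241 ≈ -225.77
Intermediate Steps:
U = √241 (U = √(1 + (-16 + (4*4)²)) = √(1 + (-16 + 16²)) = √(1 + (-16 + 256)) = √(1 + 240) = √241 ≈ 15.524)
(J + U)*(-11) = (5 + √241)*(-11) = -55 - 11*√241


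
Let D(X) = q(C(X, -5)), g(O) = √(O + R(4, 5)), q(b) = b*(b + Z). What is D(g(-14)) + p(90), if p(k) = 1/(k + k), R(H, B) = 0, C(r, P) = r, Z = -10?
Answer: -2519/180 - 10*I*√14 ≈ -13.994 - 37.417*I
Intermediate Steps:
q(b) = b*(-10 + b) (q(b) = b*(b - 10) = b*(-10 + b))
g(O) = √O (g(O) = √(O + 0) = √O)
D(X) = X*(-10 + X)
p(k) = 1/(2*k)
D(g(-14)) + p(90) = √(-14)*(-10 + √(-14)) + (½)/90 = (I*√14)*(-10 + I*√14) + (½)*(1/90) = I*√14*(-10 + I*√14) + 1/180 = 1/180 + I*√14*(-10 + I*√14)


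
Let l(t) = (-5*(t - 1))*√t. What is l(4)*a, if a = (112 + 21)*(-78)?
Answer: 311220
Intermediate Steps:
l(t) = √t*(5 - 5*t) (l(t) = (-5*(-1 + t))*√t = (5 - 5*t)*√t = √t*(5 - 5*t))
a = -10374 (a = 133*(-78) = -10374)
l(4)*a = (5*√4*(1 - 1*4))*(-10374) = (5*2*(1 - 4))*(-10374) = (5*2*(-3))*(-10374) = -30*(-10374) = 311220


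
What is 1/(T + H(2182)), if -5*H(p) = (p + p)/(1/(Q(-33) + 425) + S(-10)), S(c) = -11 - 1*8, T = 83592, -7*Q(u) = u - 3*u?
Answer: 69080/5777709079 ≈ 1.1956e-5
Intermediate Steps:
Q(u) = 2*u/7 (Q(u) = -(u - 3*u)/7 = -(-2)*u/7 = 2*u/7)
S(c) = -19 (S(c) = -11 - 8 = -19)
H(p) = 2909*p/138160 (H(p) = -(p + p)/(5*(1/((2/7)*(-33) + 425) - 19)) = -2*p/(5*(1/(-66/7 + 425) - 19)) = -2*p/(5*(1/(2909/7) - 19)) = -2*p/(5*(7/2909 - 19)) = -2*p/(5*(-55264/2909)) = -2*p*(-2909)/(5*55264) = -(-2909)*p/138160 = 2909*p/138160)
1/(T + H(2182)) = 1/(83592 + (2909/138160)*2182) = 1/(83592 + 3173719/69080) = 1/(5777709079/69080) = 69080/5777709079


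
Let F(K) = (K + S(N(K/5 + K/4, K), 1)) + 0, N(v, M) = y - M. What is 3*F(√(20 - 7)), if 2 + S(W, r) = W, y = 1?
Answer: -3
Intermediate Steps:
N(v, M) = 1 - M
S(W, r) = -2 + W
F(K) = -1 (F(K) = (K + (-2 + (1 - K))) + 0 = (K + (-1 - K)) + 0 = -1 + 0 = -1)
3*F(√(20 - 7)) = 3*(-1) = -3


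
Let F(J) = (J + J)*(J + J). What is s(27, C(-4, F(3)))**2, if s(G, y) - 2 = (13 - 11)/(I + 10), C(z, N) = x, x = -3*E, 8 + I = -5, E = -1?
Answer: 16/9 ≈ 1.7778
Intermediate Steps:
I = -13 (I = -8 - 5 = -13)
F(J) = 4*J**2 (F(J) = (2*J)*(2*J) = 4*J**2)
x = 3 (x = -3*(-1) = 3)
C(z, N) = 3
s(G, y) = 4/3 (s(G, y) = 2 + (13 - 11)/(-13 + 10) = 2 + 2/(-3) = 2 + 2*(-1/3) = 2 - 2/3 = 4/3)
s(27, C(-4, F(3)))**2 = (4/3)**2 = 16/9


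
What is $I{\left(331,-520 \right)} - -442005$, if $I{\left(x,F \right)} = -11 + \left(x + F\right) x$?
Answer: $379435$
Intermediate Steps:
$I{\left(x,F \right)} = -11 + x \left(F + x\right)$ ($I{\left(x,F \right)} = -11 + \left(F + x\right) x = -11 + x \left(F + x\right)$)
$I{\left(331,-520 \right)} - -442005 = \left(-11 + 331^{2} - 172120\right) - -442005 = \left(-11 + 109561 - 172120\right) + 442005 = -62570 + 442005 = 379435$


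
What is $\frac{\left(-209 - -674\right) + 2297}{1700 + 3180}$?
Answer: $\frac{1381}{2440} \approx 0.56598$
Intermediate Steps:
$\frac{\left(-209 - -674\right) + 2297}{1700 + 3180} = \frac{\left(-209 + 674\right) + 2297}{4880} = \left(465 + 2297\right) \frac{1}{4880} = 2762 \cdot \frac{1}{4880} = \frac{1381}{2440}$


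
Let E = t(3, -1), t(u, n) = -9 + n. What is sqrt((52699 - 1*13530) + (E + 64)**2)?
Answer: sqrt(42085) ≈ 205.15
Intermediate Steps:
E = -10 (E = -9 - 1 = -10)
sqrt((52699 - 1*13530) + (E + 64)**2) = sqrt((52699 - 1*13530) + (-10 + 64)**2) = sqrt((52699 - 13530) + 54**2) = sqrt(39169 + 2916) = sqrt(42085)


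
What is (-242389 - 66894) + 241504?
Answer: -67779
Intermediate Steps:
(-242389 - 66894) + 241504 = -309283 + 241504 = -67779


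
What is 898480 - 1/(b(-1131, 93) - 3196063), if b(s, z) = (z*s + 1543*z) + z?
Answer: 2837088965921/3157654 ≈ 8.9848e+5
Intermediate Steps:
b(s, z) = 1544*z + s*z (b(s, z) = (s*z + 1543*z) + z = (1543*z + s*z) + z = 1544*z + s*z)
898480 - 1/(b(-1131, 93) - 3196063) = 898480 - 1/(93*(1544 - 1131) - 3196063) = 898480 - 1/(93*413 - 3196063) = 898480 - 1/(38409 - 3196063) = 898480 - 1/(-3157654) = 898480 - 1*(-1/3157654) = 898480 + 1/3157654 = 2837088965921/3157654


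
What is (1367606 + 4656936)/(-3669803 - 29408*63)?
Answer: -6024542/5522507 ≈ -1.0909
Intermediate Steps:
(1367606 + 4656936)/(-3669803 - 29408*63) = 6024542/(-3669803 - 1852704) = 6024542/(-5522507) = 6024542*(-1/5522507) = -6024542/5522507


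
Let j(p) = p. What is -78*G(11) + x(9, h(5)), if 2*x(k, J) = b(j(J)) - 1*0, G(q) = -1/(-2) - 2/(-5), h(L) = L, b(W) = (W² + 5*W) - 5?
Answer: -477/10 ≈ -47.700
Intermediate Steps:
b(W) = -5 + W² + 5*W
G(q) = 9/10 (G(q) = -1*(-½) - 2*(-⅕) = ½ + ⅖ = 9/10)
x(k, J) = -5/2 + J²/2 + 5*J/2 (x(k, J) = ((-5 + J² + 5*J) - 1*0)/2 = ((-5 + J² + 5*J) + 0)/2 = (-5 + J² + 5*J)/2 = -5/2 + J²/2 + 5*J/2)
-78*G(11) + x(9, h(5)) = -78*9/10 + (-5/2 + (½)*5² + (5/2)*5) = -351/5 + (-5/2 + (½)*25 + 25/2) = -351/5 + (-5/2 + 25/2 + 25/2) = -351/5 + 45/2 = -477/10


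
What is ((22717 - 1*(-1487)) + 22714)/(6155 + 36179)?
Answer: 23459/21167 ≈ 1.1083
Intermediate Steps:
((22717 - 1*(-1487)) + 22714)/(6155 + 36179) = ((22717 + 1487) + 22714)/42334 = (24204 + 22714)*(1/42334) = 46918*(1/42334) = 23459/21167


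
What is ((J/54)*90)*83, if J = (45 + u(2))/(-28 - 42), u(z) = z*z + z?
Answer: -1411/14 ≈ -100.79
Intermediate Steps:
u(z) = z + z² (u(z) = z² + z = z + z²)
J = -51/70 (J = (45 + 2*(1 + 2))/(-28 - 42) = (45 + 2*3)/(-70) = (45 + 6)*(-1/70) = 51*(-1/70) = -51/70 ≈ -0.72857)
((J/54)*90)*83 = (-51/70/54*90)*83 = (-51/70*1/54*90)*83 = -17/1260*90*83 = -17/14*83 = -1411/14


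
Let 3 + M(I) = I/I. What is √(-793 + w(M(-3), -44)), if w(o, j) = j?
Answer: 3*I*√93 ≈ 28.931*I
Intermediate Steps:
M(I) = -2 (M(I) = -3 + I/I = -3 + 1 = -2)
√(-793 + w(M(-3), -44)) = √(-793 - 44) = √(-837) = 3*I*√93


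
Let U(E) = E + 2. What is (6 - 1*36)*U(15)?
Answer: -510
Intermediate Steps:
U(E) = 2 + E
(6 - 1*36)*U(15) = (6 - 1*36)*(2 + 15) = (6 - 36)*17 = -30*17 = -510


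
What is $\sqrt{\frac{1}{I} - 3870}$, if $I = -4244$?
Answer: $\frac{i \sqrt{17426162141}}{2122} \approx 62.209 i$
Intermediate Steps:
$\sqrt{\frac{1}{I} - 3870} = \sqrt{\frac{1}{-4244} - 3870} = \sqrt{- \frac{1}{4244} - 3870} = \sqrt{- \frac{16424281}{4244}} = \frac{i \sqrt{17426162141}}{2122}$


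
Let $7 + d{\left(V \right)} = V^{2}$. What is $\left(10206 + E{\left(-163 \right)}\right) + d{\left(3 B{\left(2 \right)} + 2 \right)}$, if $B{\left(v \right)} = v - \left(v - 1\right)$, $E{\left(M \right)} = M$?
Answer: $10061$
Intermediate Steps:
$B{\left(v \right)} = 1$ ($B{\left(v \right)} = v - \left(v - 1\right) = v - \left(-1 + v\right) = 1$)
$d{\left(V \right)} = -7 + V^{2}$
$\left(10206 + E{\left(-163 \right)}\right) + d{\left(3 B{\left(2 \right)} + 2 \right)} = \left(10206 - 163\right) - \left(7 - \left(3 \cdot 1 + 2\right)^{2}\right) = 10043 - \left(7 - \left(3 + 2\right)^{2}\right) = 10043 - \left(7 - 5^{2}\right) = 10043 + \left(-7 + 25\right) = 10043 + 18 = 10061$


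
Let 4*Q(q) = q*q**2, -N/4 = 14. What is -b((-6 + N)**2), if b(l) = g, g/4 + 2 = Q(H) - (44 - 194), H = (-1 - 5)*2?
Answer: 1136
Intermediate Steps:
H = -12 (H = -6*2 = -12)
N = -56 (N = -4*14 = -56)
Q(q) = q**3/4 (Q(q) = (q*q**2)/4 = q**3/4)
g = -1136 (g = -8 + 4*((1/4)*(-12)**3 - (44 - 194)) = -8 + 4*((1/4)*(-1728) - 1*(-150)) = -8 + 4*(-432 + 150) = -8 + 4*(-282) = -8 - 1128 = -1136)
b(l) = -1136
-b((-6 + N)**2) = -1*(-1136) = 1136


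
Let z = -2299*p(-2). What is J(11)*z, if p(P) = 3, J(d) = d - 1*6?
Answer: -34485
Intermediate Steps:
J(d) = -6 + d (J(d) = d - 6 = -6 + d)
z = -6897 (z = -2299*3 = -6897)
J(11)*z = (-6 + 11)*(-6897) = 5*(-6897) = -34485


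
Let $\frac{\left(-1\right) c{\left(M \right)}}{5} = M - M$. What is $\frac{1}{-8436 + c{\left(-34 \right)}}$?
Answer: $- \frac{1}{8436} \approx -0.00011854$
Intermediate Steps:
$c{\left(M \right)} = 0$ ($c{\left(M \right)} = - 5 \left(M - M\right) = \left(-5\right) 0 = 0$)
$\frac{1}{-8436 + c{\left(-34 \right)}} = \frac{1}{-8436 + 0} = \frac{1}{-8436} = - \frac{1}{8436}$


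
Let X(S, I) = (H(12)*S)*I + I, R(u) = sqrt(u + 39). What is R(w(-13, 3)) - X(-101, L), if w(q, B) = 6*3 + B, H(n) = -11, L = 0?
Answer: 2*sqrt(15) ≈ 7.7460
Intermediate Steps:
w(q, B) = 18 + B
R(u) = sqrt(39 + u)
X(S, I) = I - 11*I*S (X(S, I) = (-11*S)*I + I = -11*I*S + I = I - 11*I*S)
R(w(-13, 3)) - X(-101, L) = sqrt(39 + (18 + 3)) - 0*(1 - 11*(-101)) = sqrt(39 + 21) - 0*(1 + 1111) = sqrt(60) - 0*1112 = 2*sqrt(15) - 1*0 = 2*sqrt(15) + 0 = 2*sqrt(15)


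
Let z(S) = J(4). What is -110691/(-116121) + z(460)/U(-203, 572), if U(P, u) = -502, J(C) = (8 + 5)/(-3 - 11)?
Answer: 259815307/272032796 ≈ 0.95509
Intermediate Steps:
J(C) = -13/14 (J(C) = 13/(-14) = 13*(-1/14) = -13/14)
z(S) = -13/14
-110691/(-116121) + z(460)/U(-203, 572) = -110691/(-116121) - 13/14/(-502) = -110691*(-1/116121) - 13/14*(-1/502) = 36897/38707 + 13/7028 = 259815307/272032796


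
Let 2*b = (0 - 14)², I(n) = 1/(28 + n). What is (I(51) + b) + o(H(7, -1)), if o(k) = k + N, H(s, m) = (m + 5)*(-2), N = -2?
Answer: 6953/79 ≈ 88.013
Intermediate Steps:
H(s, m) = -10 - 2*m (H(s, m) = (5 + m)*(-2) = -10 - 2*m)
b = 98 (b = (0 - 14)²/2 = (½)*(-14)² = (½)*196 = 98)
o(k) = -2 + k (o(k) = k - 2 = -2 + k)
(I(51) + b) + o(H(7, -1)) = (1/(28 + 51) + 98) + (-2 + (-10 - 2*(-1))) = (1/79 + 98) + (-2 + (-10 + 2)) = (1/79 + 98) + (-2 - 8) = 7743/79 - 10 = 6953/79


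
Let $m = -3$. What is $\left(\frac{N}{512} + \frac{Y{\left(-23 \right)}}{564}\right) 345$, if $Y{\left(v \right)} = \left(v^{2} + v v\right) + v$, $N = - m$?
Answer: $\frac{15283845}{24064} \approx 635.13$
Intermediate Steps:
$N = 3$ ($N = \left(-1\right) \left(-3\right) = 3$)
$Y{\left(v \right)} = v + 2 v^{2}$ ($Y{\left(v \right)} = \left(v^{2} + v^{2}\right) + v = 2 v^{2} + v = v + 2 v^{2}$)
$\left(\frac{N}{512} + \frac{Y{\left(-23 \right)}}{564}\right) 345 = \left(\frac{3}{512} + \frac{\left(-23\right) \left(1 + 2 \left(-23\right)\right)}{564}\right) 345 = \left(3 \cdot \frac{1}{512} + - 23 \left(1 - 46\right) \frac{1}{564}\right) 345 = \left(\frac{3}{512} + \left(-23\right) \left(-45\right) \frac{1}{564}\right) 345 = \left(\frac{3}{512} + 1035 \cdot \frac{1}{564}\right) 345 = \left(\frac{3}{512} + \frac{345}{188}\right) 345 = \frac{44301}{24064} \cdot 345 = \frac{15283845}{24064}$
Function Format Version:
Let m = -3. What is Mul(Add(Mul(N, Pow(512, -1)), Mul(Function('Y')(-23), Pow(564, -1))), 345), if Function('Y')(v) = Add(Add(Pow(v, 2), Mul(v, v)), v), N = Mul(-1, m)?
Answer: Rational(15283845, 24064) ≈ 635.13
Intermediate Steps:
N = 3 (N = Mul(-1, -3) = 3)
Function('Y')(v) = Add(v, Mul(2, Pow(v, 2))) (Function('Y')(v) = Add(Add(Pow(v, 2), Pow(v, 2)), v) = Add(Mul(2, Pow(v, 2)), v) = Add(v, Mul(2, Pow(v, 2))))
Mul(Add(Mul(N, Pow(512, -1)), Mul(Function('Y')(-23), Pow(564, -1))), 345) = Mul(Add(Mul(3, Pow(512, -1)), Mul(Mul(-23, Add(1, Mul(2, -23))), Pow(564, -1))), 345) = Mul(Add(Mul(3, Rational(1, 512)), Mul(Mul(-23, Add(1, -46)), Rational(1, 564))), 345) = Mul(Add(Rational(3, 512), Mul(Mul(-23, -45), Rational(1, 564))), 345) = Mul(Add(Rational(3, 512), Mul(1035, Rational(1, 564))), 345) = Mul(Add(Rational(3, 512), Rational(345, 188)), 345) = Mul(Rational(44301, 24064), 345) = Rational(15283845, 24064)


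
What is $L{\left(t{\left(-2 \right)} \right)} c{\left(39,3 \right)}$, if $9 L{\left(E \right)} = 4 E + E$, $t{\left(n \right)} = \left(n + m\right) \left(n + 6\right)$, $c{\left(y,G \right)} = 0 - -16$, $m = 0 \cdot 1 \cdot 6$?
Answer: $- \frac{640}{9} \approx -71.111$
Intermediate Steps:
$m = 0$ ($m = 0 \cdot 6 = 0$)
$c{\left(y,G \right)} = 16$ ($c{\left(y,G \right)} = 0 + 16 = 16$)
$t{\left(n \right)} = n \left(6 + n\right)$ ($t{\left(n \right)} = \left(n + 0\right) \left(n + 6\right) = n \left(6 + n\right)$)
$L{\left(E \right)} = \frac{5 E}{9}$ ($L{\left(E \right)} = \frac{4 E + E}{9} = \frac{5 E}{9}$)
$L{\left(t{\left(-2 \right)} \right)} c{\left(39,3 \right)} = \frac{5 \left(- 2 \left(6 - 2\right)\right)}{9} \cdot 16 = \frac{5 \left(\left(-2\right) 4\right)}{9} \cdot 16 = \frac{5}{9} \left(-8\right) 16 = \left(- \frac{40}{9}\right) 16 = - \frac{640}{9}$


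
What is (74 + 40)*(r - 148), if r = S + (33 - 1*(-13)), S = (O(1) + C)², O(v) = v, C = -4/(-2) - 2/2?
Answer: -11172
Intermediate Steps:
C = 1 (C = -4*(-½) - 2*½ = 2 - 1 = 1)
S = 4 (S = (1 + 1)² = 2² = 4)
r = 50 (r = 4 + (33 - 1*(-13)) = 4 + (33 + 13) = 4 + 46 = 50)
(74 + 40)*(r - 148) = (74 + 40)*(50 - 148) = 114*(-98) = -11172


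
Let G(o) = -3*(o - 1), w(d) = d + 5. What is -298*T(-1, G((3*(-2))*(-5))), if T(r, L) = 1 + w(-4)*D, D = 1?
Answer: -596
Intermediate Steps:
w(d) = 5 + d
G(o) = 3 - 3*o (G(o) = -3*(-1 + o) = 3 - 3*o)
T(r, L) = 2 (T(r, L) = 1 + (5 - 4)*1 = 1 + 1*1 = 1 + 1 = 2)
-298*T(-1, G((3*(-2))*(-5))) = -298*2 = -596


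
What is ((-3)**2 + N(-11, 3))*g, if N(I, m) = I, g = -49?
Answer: 98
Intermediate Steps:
((-3)**2 + N(-11, 3))*g = ((-3)**2 - 11)*(-49) = (9 - 11)*(-49) = -2*(-49) = 98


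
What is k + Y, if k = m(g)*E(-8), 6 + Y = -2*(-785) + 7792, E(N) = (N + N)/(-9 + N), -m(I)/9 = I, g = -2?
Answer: 159340/17 ≈ 9372.9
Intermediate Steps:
m(I) = -9*I
E(N) = 2*N/(-9 + N) (E(N) = (2*N)/(-9 + N) = 2*N/(-9 + N))
Y = 9356 (Y = -6 + (-2*(-785) + 7792) = -6 + (1570 + 7792) = -6 + 9362 = 9356)
k = 288/17 (k = (-9*(-2))*(2*(-8)/(-9 - 8)) = 18*(2*(-8)/(-17)) = 18*(2*(-8)*(-1/17)) = 18*(16/17) = 288/17 ≈ 16.941)
k + Y = 288/17 + 9356 = 159340/17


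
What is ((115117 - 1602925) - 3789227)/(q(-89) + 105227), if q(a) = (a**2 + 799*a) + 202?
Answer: -5277035/42239 ≈ -124.93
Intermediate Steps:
q(a) = 202 + a**2 + 799*a
((115117 - 1602925) - 3789227)/(q(-89) + 105227) = ((115117 - 1602925) - 3789227)/((202 + (-89)**2 + 799*(-89)) + 105227) = (-1487808 - 3789227)/((202 + 7921 - 71111) + 105227) = -5277035/(-62988 + 105227) = -5277035/42239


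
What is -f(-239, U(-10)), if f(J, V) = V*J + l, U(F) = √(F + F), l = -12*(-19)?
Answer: -228 + 478*I*√5 ≈ -228.0 + 1068.8*I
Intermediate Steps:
l = 228
U(F) = √2*√F (U(F) = √(2*F) = √2*√F)
f(J, V) = 228 + J*V (f(J, V) = V*J + 228 = J*V + 228 = 228 + J*V)
-f(-239, U(-10)) = -(228 - 239*√2*√(-10)) = -(228 - 239*√2*I*√10) = -(228 - 478*I*√5) = -228 + 478*I*√5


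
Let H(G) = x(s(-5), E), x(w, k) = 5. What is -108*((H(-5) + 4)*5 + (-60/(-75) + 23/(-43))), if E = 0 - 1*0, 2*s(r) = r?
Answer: -1051056/215 ≈ -4888.6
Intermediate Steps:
s(r) = r/2
E = 0 (E = 0 + 0 = 0)
H(G) = 5
-108*((H(-5) + 4)*5 + (-60/(-75) + 23/(-43))) = -108*((5 + 4)*5 + (-60/(-75) + 23/(-43))) = -108*(9*5 + (-60*(-1/75) + 23*(-1/43))) = -108*(45 + (4/5 - 23/43)) = -108*(45 + 57/215) = -108*9732/215 = -1051056/215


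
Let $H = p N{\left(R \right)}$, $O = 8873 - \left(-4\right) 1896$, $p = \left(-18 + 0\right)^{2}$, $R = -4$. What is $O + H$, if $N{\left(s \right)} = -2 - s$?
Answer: $17105$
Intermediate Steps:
$p = 324$ ($p = \left(-18\right)^{2} = 324$)
$O = 16457$ ($O = 8873 - -7584 = 8873 + 7584 = 16457$)
$H = 648$ ($H = 324 \left(-2 - -4\right) = 324 \left(-2 + 4\right) = 324 \cdot 2 = 648$)
$O + H = 16457 + 648 = 17105$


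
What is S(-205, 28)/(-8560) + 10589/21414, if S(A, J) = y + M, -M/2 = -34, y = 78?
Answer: 21878849/45825960 ≈ 0.47743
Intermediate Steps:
M = 68 (M = -2*(-34) = 68)
S(A, J) = 146 (S(A, J) = 78 + 68 = 146)
S(-205, 28)/(-8560) + 10589/21414 = 146/(-8560) + 10589/21414 = 146*(-1/8560) + 10589*(1/21414) = -73/4280 + 10589/21414 = 21878849/45825960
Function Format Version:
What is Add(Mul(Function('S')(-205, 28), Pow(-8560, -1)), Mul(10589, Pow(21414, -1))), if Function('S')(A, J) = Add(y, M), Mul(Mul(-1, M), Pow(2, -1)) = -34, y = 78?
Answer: Rational(21878849, 45825960) ≈ 0.47743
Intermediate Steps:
M = 68 (M = Mul(-2, -34) = 68)
Function('S')(A, J) = 146 (Function('S')(A, J) = Add(78, 68) = 146)
Add(Mul(Function('S')(-205, 28), Pow(-8560, -1)), Mul(10589, Pow(21414, -1))) = Add(Mul(146, Pow(-8560, -1)), Mul(10589, Pow(21414, -1))) = Add(Mul(146, Rational(-1, 8560)), Mul(10589, Rational(1, 21414))) = Add(Rational(-73, 4280), Rational(10589, 21414)) = Rational(21878849, 45825960)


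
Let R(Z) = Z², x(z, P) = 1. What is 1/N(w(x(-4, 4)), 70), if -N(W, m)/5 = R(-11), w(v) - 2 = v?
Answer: -1/605 ≈ -0.0016529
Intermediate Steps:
w(v) = 2 + v
N(W, m) = -605 (N(W, m) = -5*(-11)² = -5*121 = -605)
1/N(w(x(-4, 4)), 70) = 1/(-605) = -1/605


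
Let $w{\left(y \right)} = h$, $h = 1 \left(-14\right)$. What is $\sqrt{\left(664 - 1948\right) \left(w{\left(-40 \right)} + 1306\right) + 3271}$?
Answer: $i \sqrt{1655657} \approx 1286.7 i$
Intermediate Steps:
$h = -14$
$w{\left(y \right)} = -14$
$\sqrt{\left(664 - 1948\right) \left(w{\left(-40 \right)} + 1306\right) + 3271} = \sqrt{\left(664 - 1948\right) \left(-14 + 1306\right) + 3271} = \sqrt{\left(-1284\right) 1292 + 3271} = \sqrt{-1658928 + 3271} = \sqrt{-1655657} = i \sqrt{1655657}$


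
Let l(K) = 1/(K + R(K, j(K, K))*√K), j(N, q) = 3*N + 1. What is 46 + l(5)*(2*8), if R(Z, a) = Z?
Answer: 226/5 + 4*√5/5 ≈ 46.989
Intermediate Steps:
j(N, q) = 1 + 3*N
l(K) = 1/(K + K^(3/2)) (l(K) = 1/(K + K*√K) = 1/(K + K^(3/2)))
46 + l(5)*(2*8) = 46 + (2*8)/(5 + 5^(3/2)) = 46 + 16/(5 + 5*√5)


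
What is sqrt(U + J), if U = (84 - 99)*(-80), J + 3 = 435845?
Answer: sqrt(437042) ≈ 661.09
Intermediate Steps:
J = 435842 (J = -3 + 435845 = 435842)
U = 1200 (U = -15*(-80) = 1200)
sqrt(U + J) = sqrt(1200 + 435842) = sqrt(437042)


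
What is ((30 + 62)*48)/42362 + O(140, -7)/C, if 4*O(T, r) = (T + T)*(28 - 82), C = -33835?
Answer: 30954372/143331827 ≈ 0.21596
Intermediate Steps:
O(T, r) = -27*T (O(T, r) = ((T + T)*(28 - 82))/4 = ((2*T)*(-54))/4 = (-108*T)/4 = -27*T)
((30 + 62)*48)/42362 + O(140, -7)/C = ((30 + 62)*48)/42362 - 27*140/(-33835) = (92*48)*(1/42362) - 3780*(-1/33835) = 4416*(1/42362) + 756/6767 = 2208/21181 + 756/6767 = 30954372/143331827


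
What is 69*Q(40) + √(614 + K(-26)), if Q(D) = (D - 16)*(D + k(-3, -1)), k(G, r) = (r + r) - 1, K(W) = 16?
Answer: 61272 + 3*√70 ≈ 61297.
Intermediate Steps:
k(G, r) = -1 + 2*r (k(G, r) = 2*r - 1 = -1 + 2*r)
Q(D) = (-16 + D)*(-3 + D) (Q(D) = (D - 16)*(D + (-1 + 2*(-1))) = (-16 + D)*(D + (-1 - 2)) = (-16 + D)*(D - 3) = (-16 + D)*(-3 + D))
69*Q(40) + √(614 + K(-26)) = 69*(48 + 40² - 19*40) + √(614 + 16) = 69*(48 + 1600 - 760) + √630 = 69*888 + 3*√70 = 61272 + 3*√70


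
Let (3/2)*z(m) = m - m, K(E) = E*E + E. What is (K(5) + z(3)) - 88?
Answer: -58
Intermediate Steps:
K(E) = E + E² (K(E) = E² + E = E + E²)
z(m) = 0 (z(m) = 2*(m - m)/3 = (⅔)*0 = 0)
(K(5) + z(3)) - 88 = (5*(1 + 5) + 0) - 88 = (5*6 + 0) - 88 = (30 + 0) - 88 = 30 - 88 = -58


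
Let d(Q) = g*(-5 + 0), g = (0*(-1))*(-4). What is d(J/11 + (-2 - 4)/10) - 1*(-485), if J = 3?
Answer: 485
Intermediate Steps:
g = 0 (g = 0*(-4) = 0)
d(Q) = 0 (d(Q) = 0*(-5 + 0) = 0*(-5) = 0)
d(J/11 + (-2 - 4)/10) - 1*(-485) = 0 - 1*(-485) = 0 + 485 = 485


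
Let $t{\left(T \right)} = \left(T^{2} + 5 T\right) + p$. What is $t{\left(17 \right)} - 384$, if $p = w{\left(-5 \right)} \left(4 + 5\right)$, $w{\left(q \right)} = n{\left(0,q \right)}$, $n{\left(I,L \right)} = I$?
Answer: $-10$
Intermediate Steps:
$w{\left(q \right)} = 0$
$p = 0$ ($p = 0 \left(4 + 5\right) = 0 \cdot 9 = 0$)
$t{\left(T \right)} = T^{2} + 5 T$ ($t{\left(T \right)} = \left(T^{2} + 5 T\right) + 0 = T^{2} + 5 T$)
$t{\left(17 \right)} - 384 = 17 \left(5 + 17\right) - 384 = 17 \cdot 22 - 384 = 374 - 384 = -10$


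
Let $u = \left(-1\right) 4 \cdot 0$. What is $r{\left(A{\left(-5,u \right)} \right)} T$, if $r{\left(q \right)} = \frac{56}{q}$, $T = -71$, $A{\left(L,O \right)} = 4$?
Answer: $-994$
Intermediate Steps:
$u = 0$ ($u = \left(-4\right) 0 = 0$)
$r{\left(A{\left(-5,u \right)} \right)} T = \frac{56}{4} \left(-71\right) = 56 \cdot \frac{1}{4} \left(-71\right) = 14 \left(-71\right) = -994$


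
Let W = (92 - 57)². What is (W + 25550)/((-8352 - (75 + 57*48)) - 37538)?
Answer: -26775/48701 ≈ -0.54978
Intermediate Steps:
W = 1225 (W = 35² = 1225)
(W + 25550)/((-8352 - (75 + 57*48)) - 37538) = (1225 + 25550)/((-8352 - (75 + 57*48)) - 37538) = 26775/((-8352 - (75 + 2736)) - 37538) = 26775/((-8352 - 1*2811) - 37538) = 26775/((-8352 - 2811) - 37538) = 26775/(-11163 - 37538) = 26775/(-48701) = 26775*(-1/48701) = -26775/48701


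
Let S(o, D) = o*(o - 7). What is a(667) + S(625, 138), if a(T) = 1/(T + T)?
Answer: 515257501/1334 ≈ 3.8625e+5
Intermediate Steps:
a(T) = 1/(2*T)
S(o, D) = o*(-7 + o)
a(667) + S(625, 138) = (1/2)/667 + 625*(-7 + 625) = (1/2)*(1/667) + 625*618 = 1/1334 + 386250 = 515257501/1334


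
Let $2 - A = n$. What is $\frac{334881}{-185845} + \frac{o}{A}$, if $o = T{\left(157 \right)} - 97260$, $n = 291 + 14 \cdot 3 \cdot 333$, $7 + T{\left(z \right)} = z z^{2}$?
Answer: $- \frac{141180821049}{530587475} \approx -266.08$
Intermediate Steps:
$T{\left(z \right)} = -7 + z^{3}$ ($T{\left(z \right)} = -7 + z z^{2} = -7 + z^{3}$)
$n = 14277$ ($n = 291 + 42 \cdot 333 = 291 + 13986 = 14277$)
$o = 3772626$ ($o = \left(-7 + 157^{3}\right) - 97260 = \left(-7 + 3869893\right) - 97260 = 3869886 - 97260 = 3772626$)
$A = -14275$ ($A = 2 - 14277 = -14275$)
$\frac{334881}{-185845} + \frac{o}{A} = \frac{334881}{-185845} + \frac{3772626}{-14275} = 334881 \left(- \frac{1}{185845}\right) + 3772626 \left(- \frac{1}{14275}\right) = - \frac{334881}{185845} - \frac{3772626}{14275} = - \frac{141180821049}{530587475}$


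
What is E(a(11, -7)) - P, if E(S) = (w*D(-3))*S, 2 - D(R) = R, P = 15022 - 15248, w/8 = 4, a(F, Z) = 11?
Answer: 1986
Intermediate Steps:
w = 32 (w = 8*4 = 32)
P = -226
D(R) = 2 - R
E(S) = 160*S (E(S) = (32*(2 - 1*(-3)))*S = (32*(2 + 3))*S = (32*5)*S = 160*S)
E(a(11, -7)) - P = 160*11 - 1*(-226) = 1760 + 226 = 1986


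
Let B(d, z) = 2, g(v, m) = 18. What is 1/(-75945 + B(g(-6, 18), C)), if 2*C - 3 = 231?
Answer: -1/75943 ≈ -1.3168e-5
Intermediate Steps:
C = 117 (C = 3/2 + (1/2)*231 = 3/2 + 231/2 = 117)
1/(-75945 + B(g(-6, 18), C)) = 1/(-75945 + 2) = 1/(-75943) = -1/75943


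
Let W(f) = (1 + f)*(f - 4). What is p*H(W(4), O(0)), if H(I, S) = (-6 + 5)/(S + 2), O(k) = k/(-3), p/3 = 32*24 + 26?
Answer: -1191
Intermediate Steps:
p = 2382 (p = 3*(32*24 + 26) = 3*(768 + 26) = 3*794 = 2382)
W(f) = (1 + f)*(-4 + f)
O(k) = -k/3 (O(k) = k*(-1/3) = -k/3)
H(I, S) = -1/(2 + S)
p*H(W(4), O(0)) = 2382*(-1/(2 - 1/3*0)) = 2382*(-1/(2 + 0)) = 2382*(-1/2) = -1191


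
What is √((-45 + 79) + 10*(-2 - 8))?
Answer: I*√66 ≈ 8.124*I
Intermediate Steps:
√((-45 + 79) + 10*(-2 - 8)) = √(34 + 10*(-10)) = √(34 - 100) = √(-66) = I*√66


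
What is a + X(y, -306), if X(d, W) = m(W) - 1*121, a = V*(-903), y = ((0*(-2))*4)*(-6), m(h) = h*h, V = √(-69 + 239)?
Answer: 93515 - 903*√170 ≈ 81741.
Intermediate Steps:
V = √170 ≈ 13.038
m(h) = h²
y = 0 (y = (0*4)*(-6) = 0*(-6) = 0)
a = -903*√170 (a = √170*(-903) = -903*√170 ≈ -11774.)
X(d, W) = -121 + W² (X(d, W) = W² - 1*121 = W² - 121 = -121 + W²)
a + X(y, -306) = -903*√170 + (-121 + (-306)²) = -903*√170 + (-121 + 93636) = -903*√170 + 93515 = 93515 - 903*√170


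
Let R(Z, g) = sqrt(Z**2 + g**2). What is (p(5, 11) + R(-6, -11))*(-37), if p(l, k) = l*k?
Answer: -2035 - 37*sqrt(157) ≈ -2498.6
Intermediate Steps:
p(l, k) = k*l
(p(5, 11) + R(-6, -11))*(-37) = (11*5 + sqrt((-6)**2 + (-11)**2))*(-37) = (55 + sqrt(36 + 121))*(-37) = (55 + sqrt(157))*(-37) = -2035 - 37*sqrt(157)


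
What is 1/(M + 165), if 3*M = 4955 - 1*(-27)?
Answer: 3/5477 ≈ 0.00054775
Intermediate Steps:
M = 4982/3 (M = (4955 - 1*(-27))/3 = (4955 + 27)/3 = (⅓)*4982 = 4982/3 ≈ 1660.7)
1/(M + 165) = 1/(4982/3 + 165) = 1/(5477/3) = 3/5477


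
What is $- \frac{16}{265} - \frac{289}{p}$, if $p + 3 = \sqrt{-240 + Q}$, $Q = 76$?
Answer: $\frac{226987}{45845} + \frac{578 i \sqrt{41}}{173} \approx 4.9512 + 21.393 i$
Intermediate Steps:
$p = -3 + 2 i \sqrt{41}$ ($p = -3 + \sqrt{-240 + 76} = -3 + \sqrt{-164} = -3 + 2 i \sqrt{41} \approx -3.0 + 12.806 i$)
$- \frac{16}{265} - \frac{289}{p} = - \frac{16}{265} - \frac{289}{-3 + 2 i \sqrt{41}}$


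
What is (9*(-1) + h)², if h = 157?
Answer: 21904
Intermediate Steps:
(9*(-1) + h)² = (9*(-1) + 157)² = (-9 + 157)² = 148² = 21904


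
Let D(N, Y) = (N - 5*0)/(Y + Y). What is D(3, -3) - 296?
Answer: -593/2 ≈ -296.50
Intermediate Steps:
D(N, Y) = N/(2*Y) (D(N, Y) = (N + 0)/((2*Y)) = N*(1/(2*Y)) = N/(2*Y))
D(3, -3) - 296 = (½)*3/(-3) - 296 = (½)*3*(-⅓) - 296 = -½ - 296 = -593/2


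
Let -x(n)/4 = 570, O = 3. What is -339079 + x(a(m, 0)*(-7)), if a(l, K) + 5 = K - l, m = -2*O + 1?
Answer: -341359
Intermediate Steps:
m = -5 (m = -2*3 + 1 = -6 + 1 = -5)
a(l, K) = -5 + K - l (a(l, K) = -5 + (K - l) = -5 + K - l)
x(n) = -2280 (x(n) = -4*570 = -2280)
-339079 + x(a(m, 0)*(-7)) = -339079 - 2280 = -341359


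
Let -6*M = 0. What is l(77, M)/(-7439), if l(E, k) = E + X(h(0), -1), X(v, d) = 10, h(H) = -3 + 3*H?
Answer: -87/7439 ≈ -0.011695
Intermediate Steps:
M = 0 (M = -⅙*0 = 0)
l(E, k) = 10 + E (l(E, k) = E + 10 = 10 + E)
l(77, M)/(-7439) = (10 + 77)/(-7439) = 87*(-1/7439) = -87/7439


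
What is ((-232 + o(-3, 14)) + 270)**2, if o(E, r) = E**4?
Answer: 14161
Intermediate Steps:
((-232 + o(-3, 14)) + 270)**2 = ((-232 + (-3)**4) + 270)**2 = ((-232 + 81) + 270)**2 = (-151 + 270)**2 = 119**2 = 14161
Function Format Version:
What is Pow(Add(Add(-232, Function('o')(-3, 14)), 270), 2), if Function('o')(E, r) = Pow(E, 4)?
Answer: 14161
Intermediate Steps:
Pow(Add(Add(-232, Function('o')(-3, 14)), 270), 2) = Pow(Add(Add(-232, Pow(-3, 4)), 270), 2) = Pow(Add(Add(-232, 81), 270), 2) = Pow(Add(-151, 270), 2) = Pow(119, 2) = 14161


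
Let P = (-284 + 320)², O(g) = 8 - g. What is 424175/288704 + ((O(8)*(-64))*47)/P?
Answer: 424175/288704 ≈ 1.4692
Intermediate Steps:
P = 1296 (P = 36² = 1296)
424175/288704 + ((O(8)*(-64))*47)/P = 424175/288704 + (((8 - 1*8)*(-64))*47)/1296 = 424175*(1/288704) + (((8 - 8)*(-64))*47)*(1/1296) = 424175/288704 + ((0*(-64))*47)*(1/1296) = 424175/288704 + (0*47)*(1/1296) = 424175/288704 + 0*(1/1296) = 424175/288704 + 0 = 424175/288704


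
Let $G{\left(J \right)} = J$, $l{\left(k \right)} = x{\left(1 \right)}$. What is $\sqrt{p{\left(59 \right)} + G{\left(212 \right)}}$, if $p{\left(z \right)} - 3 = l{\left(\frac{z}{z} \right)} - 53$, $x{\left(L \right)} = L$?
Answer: $\sqrt{163} \approx 12.767$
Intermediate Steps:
$l{\left(k \right)} = 1$
$p{\left(z \right)} = -49$ ($p{\left(z \right)} = 3 + \left(1 - 53\right) = 3 - 52 = -49$)
$\sqrt{p{\left(59 \right)} + G{\left(212 \right)}} = \sqrt{-49 + 212} = \sqrt{163}$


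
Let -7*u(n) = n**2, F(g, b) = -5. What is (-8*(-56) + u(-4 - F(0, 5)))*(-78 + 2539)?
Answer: 7715235/7 ≈ 1.1022e+6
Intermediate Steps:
u(n) = -n**2/7
(-8*(-56) + u(-4 - F(0, 5)))*(-78 + 2539) = (-8*(-56) - (-4 - 1*(-5))**2/7)*(-78 + 2539) = (448 - (-4 + 5)**2/7)*2461 = (448 - 1/7*1**2)*2461 = (448 - 1/7*1)*2461 = (448 - 1/7)*2461 = (3135/7)*2461 = 7715235/7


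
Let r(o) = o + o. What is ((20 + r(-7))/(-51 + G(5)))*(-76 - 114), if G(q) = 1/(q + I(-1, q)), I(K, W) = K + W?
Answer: 5130/229 ≈ 22.402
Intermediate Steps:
r(o) = 2*o
G(q) = 1/(-1 + 2*q) (G(q) = 1/(q + (-1 + q)) = 1/(-1 + 2*q))
((20 + r(-7))/(-51 + G(5)))*(-76 - 114) = ((20 + 2*(-7))/(-51 + 1/(-1 + 2*5)))*(-76 - 114) = ((20 - 14)/(-51 + 1/(-1 + 10)))*(-190) = (6/(-51 + 1/9))*(-190) = (6/(-51 + ⅑))*(-190) = (6/(-458/9))*(-190) = (6*(-9/458))*(-190) = -27/229*(-190) = 5130/229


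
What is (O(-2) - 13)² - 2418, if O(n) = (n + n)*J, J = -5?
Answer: -2369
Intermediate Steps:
O(n) = -10*n (O(n) = (n + n)*(-5) = (2*n)*(-5) = -10*n)
(O(-2) - 13)² - 2418 = (-10*(-2) - 13)² - 2418 = (20 - 13)² - 2418 = 7² - 2418 = 49 - 2418 = -2369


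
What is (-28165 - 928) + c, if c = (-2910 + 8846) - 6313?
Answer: -29470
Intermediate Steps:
c = -377 (c = 5936 - 6313 = -377)
(-28165 - 928) + c = (-28165 - 928) - 377 = -29093 - 377 = -29470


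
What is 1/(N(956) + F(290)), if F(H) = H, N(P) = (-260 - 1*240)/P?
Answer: 239/69185 ≈ 0.0034545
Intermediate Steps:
N(P) = -500/P (N(P) = (-260 - 240)/P = -500/P)
1/(N(956) + F(290)) = 1/(-500/956 + 290) = 1/(-500*1/956 + 290) = 1/(-125/239 + 290) = 1/(69185/239) = 239/69185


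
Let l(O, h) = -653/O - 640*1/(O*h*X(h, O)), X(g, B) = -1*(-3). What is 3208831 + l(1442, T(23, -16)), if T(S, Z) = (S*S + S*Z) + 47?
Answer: 180458212271/56238 ≈ 3.2088e+6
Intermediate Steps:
X(g, B) = 3
T(S, Z) = 47 + S² + S*Z (T(S, Z) = (S² + S*Z) + 47 = 47 + S² + S*Z)
l(O, h) = -653/O - 640/(3*O*h) (l(O, h) = -653/O - 640*1/(3*O*h) = -653/O - 640/(3*O*h))
3208831 + l(1442, T(23, -16)) = 3208831 + (⅓)*(-640 - 1959*(47 + 23² + 23*(-16)))/(1442*(47 + 23² + 23*(-16))) = 3208831 + (⅓)*(1/1442)*(-640 - 1959*(47 + 529 - 368))/(47 + 529 - 368) = 3208831 + (⅓)*(1/1442)*(-640 - 1959*208)/208 = 3208831 + (⅓)*(1/1442)*(1/208)*(-640 - 407472) = 3208831 + (⅓)*(1/1442)*(1/208)*(-408112) = 3208831 - 25507/56238 = 180458212271/56238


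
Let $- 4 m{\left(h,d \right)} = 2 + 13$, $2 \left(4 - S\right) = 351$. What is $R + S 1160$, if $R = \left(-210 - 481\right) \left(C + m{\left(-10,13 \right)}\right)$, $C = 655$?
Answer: $- \frac{2595815}{4} \approx -6.4895 \cdot 10^{5}$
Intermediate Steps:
$S = - \frac{343}{2}$ ($S = 4 - \frac{351}{2} = - \frac{343}{2} \approx -171.5$)
$m{\left(h,d \right)} = - \frac{15}{4}$ ($m{\left(h,d \right)} = - \frac{2 + 13}{4} = \left(- \frac{1}{4}\right) 15 = - \frac{15}{4}$)
$R = - \frac{1800055}{4}$ ($R = \left(-210 - 481\right) \left(655 - \frac{15}{4}\right) = \left(-691\right) \frac{2605}{4} = - \frac{1800055}{4} \approx -4.5001 \cdot 10^{5}$)
$R + S 1160 = - \frac{1800055}{4} - 198940 = - \frac{2595815}{4}$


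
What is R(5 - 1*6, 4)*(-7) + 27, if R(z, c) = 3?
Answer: 6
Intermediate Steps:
R(5 - 1*6, 4)*(-7) + 27 = 3*(-7) + 27 = -21 + 27 = 6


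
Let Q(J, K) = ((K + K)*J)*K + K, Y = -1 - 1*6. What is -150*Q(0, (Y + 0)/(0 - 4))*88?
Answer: -23100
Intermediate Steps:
Y = -7 (Y = -1 - 6 = -7)
Q(J, K) = K + 2*J*K² (Q(J, K) = ((2*K)*J)*K + K = (2*J*K)*K + K = 2*J*K² + K = K + 2*J*K²)
-150*Q(0, (Y + 0)/(0 - 4))*88 = -150*(-7 + 0)/(0 - 4)*(1 + 2*0*((-7 + 0)/(0 - 4)))*88 = -150*(-7/(-4))*(1 + 2*0*(-7/(-4)))*88 = -150*(-7*(-¼))*(1 + 2*0*(-7*(-¼)))*88 = -525*(1 + 2*0*(7/4))/2*88 = -525*(1 + 0)/2*88 = -525/2*88 = -23100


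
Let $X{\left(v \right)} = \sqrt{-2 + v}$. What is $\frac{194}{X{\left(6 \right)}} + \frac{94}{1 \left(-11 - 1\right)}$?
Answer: $\frac{535}{6} \approx 89.167$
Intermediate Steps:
$\frac{194}{X{\left(6 \right)}} + \frac{94}{1 \left(-11 - 1\right)} = \frac{194}{\sqrt{-2 + 6}} + \frac{94}{1 \left(-11 - 1\right)} = \frac{194}{\sqrt{4}} + \frac{94}{1 \left(-12\right)} = \frac{194}{2} + \frac{94}{-12} = 194 \cdot \frac{1}{2} + 94 \left(- \frac{1}{12}\right) = 97 - \frac{47}{6} = \frac{535}{6}$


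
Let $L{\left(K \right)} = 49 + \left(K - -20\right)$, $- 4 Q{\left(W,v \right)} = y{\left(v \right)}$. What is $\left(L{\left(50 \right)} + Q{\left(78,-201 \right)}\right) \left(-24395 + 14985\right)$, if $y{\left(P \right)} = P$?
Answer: $- \frac{3185285}{2} \approx -1.5926 \cdot 10^{6}$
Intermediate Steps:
$Q{\left(W,v \right)} = - \frac{v}{4}$
$L{\left(K \right)} = 69 + K$ ($L{\left(K \right)} = 49 + \left(K + 20\right) = 49 + \left(20 + K\right) = 69 + K$)
$\left(L{\left(50 \right)} + Q{\left(78,-201 \right)}\right) \left(-24395 + 14985\right) = \left(\left(69 + 50\right) - - \frac{201}{4}\right) \left(-24395 + 14985\right) = \left(119 + \frac{201}{4}\right) \left(-9410\right) = \frac{677}{4} \left(-9410\right) = - \frac{3185285}{2}$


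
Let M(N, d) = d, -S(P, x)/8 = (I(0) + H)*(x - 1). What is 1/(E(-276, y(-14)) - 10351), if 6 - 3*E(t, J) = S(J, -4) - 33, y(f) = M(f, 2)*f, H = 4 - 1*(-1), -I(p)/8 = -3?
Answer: -3/32174 ≈ -9.3243e-5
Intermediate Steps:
I(p) = 24 (I(p) = -8*(-3) = 24)
H = 5 (H = 4 + 1 = 5)
S(P, x) = 232 - 232*x (S(P, x) = -8*(24 + 5)*(x - 1) = -232*(-1 + x) = -8*(-29 + 29*x) = 232 - 232*x)
y(f) = 2*f
E(t, J) = -1121/3 (E(t, J) = 2 - ((232 - 232*(-4)) - 33)/3 = 2 - ((232 + 928) - 33)/3 = 2 - (1160 - 33)/3 = 2 - ⅓*1127 = 2 - 1127/3 = -1121/3)
1/(E(-276, y(-14)) - 10351) = 1/(-1121/3 - 10351) = 1/(-32174/3) = -3/32174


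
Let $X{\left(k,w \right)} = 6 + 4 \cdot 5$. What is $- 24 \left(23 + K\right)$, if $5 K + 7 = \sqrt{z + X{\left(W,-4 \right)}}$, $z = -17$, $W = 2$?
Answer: $- \frac{2664}{5} \approx -532.8$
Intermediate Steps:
$X{\left(k,w \right)} = 26$ ($X{\left(k,w \right)} = 6 + 20 = 26$)
$K = - \frac{4}{5}$ ($K = - \frac{7}{5} + \frac{\sqrt{-17 + 26}}{5} = - \frac{7}{5} + \frac{\sqrt{9}}{5} = - \frac{7}{5} + \frac{1}{5} \cdot 3 = - \frac{7}{5} + \frac{3}{5} = - \frac{4}{5} \approx -0.8$)
$- 24 \left(23 + K\right) = - 24 \left(23 - \frac{4}{5}\right) = \left(-24\right) \frac{111}{5} = - \frac{2664}{5}$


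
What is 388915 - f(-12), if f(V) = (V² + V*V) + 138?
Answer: 388489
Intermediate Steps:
f(V) = 138 + 2*V² (f(V) = (V² + V²) + 138 = 2*V² + 138 = 138 + 2*V²)
388915 - f(-12) = 388915 - (138 + 2*(-12)²) = 388915 - (138 + 2*144) = 388915 - (138 + 288) = 388915 - 1*426 = 388915 - 426 = 388489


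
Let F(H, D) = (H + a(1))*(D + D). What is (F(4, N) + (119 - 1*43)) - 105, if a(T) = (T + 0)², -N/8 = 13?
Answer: -1069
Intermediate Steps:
N = -104 (N = -8*13 = -104)
a(T) = T²
F(H, D) = 2*D*(1 + H) (F(H, D) = (H + 1²)*(D + D) = (H + 1)*(2*D) = (1 + H)*(2*D) = 2*D*(1 + H))
(F(4, N) + (119 - 1*43)) - 105 = (2*(-104)*(1 + 4) + (119 - 1*43)) - 105 = (2*(-104)*5 + (119 - 43)) - 105 = (-1040 + 76) - 105 = -964 - 105 = -1069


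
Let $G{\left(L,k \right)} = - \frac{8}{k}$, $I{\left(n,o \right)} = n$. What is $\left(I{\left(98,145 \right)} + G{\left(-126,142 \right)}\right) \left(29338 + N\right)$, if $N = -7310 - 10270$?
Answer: $\frac{81765132}{71} \approx 1.1516 \cdot 10^{6}$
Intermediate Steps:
$N = -17580$ ($N = -7310 - 10270 = -17580$)
$\left(I{\left(98,145 \right)} + G{\left(-126,142 \right)}\right) \left(29338 + N\right) = \left(98 - \frac{8}{142}\right) \left(29338 - 17580\right) = \left(98 - \frac{4}{71}\right) 11758 = \frac{6954}{71} \cdot 11758 = \frac{81765132}{71}$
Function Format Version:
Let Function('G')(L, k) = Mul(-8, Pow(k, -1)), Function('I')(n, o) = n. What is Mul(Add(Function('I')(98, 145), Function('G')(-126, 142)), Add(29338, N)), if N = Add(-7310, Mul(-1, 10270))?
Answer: Rational(81765132, 71) ≈ 1.1516e+6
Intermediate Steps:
N = -17580 (N = Add(-7310, -10270) = -17580)
Mul(Add(Function('I')(98, 145), Function('G')(-126, 142)), Add(29338, N)) = Mul(Add(98, Mul(-8, Pow(142, -1))), Add(29338, -17580)) = Mul(Add(98, Mul(-8, Rational(1, 142))), 11758) = Mul(Add(98, Rational(-4, 71)), 11758) = Mul(Rational(6954, 71), 11758) = Rational(81765132, 71)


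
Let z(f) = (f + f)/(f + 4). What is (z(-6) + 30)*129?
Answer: 4644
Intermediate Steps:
z(f) = 2*f/(4 + f) (z(f) = (2*f)/(4 + f) = 2*f/(4 + f))
(z(-6) + 30)*129 = (2*(-6)/(4 - 6) + 30)*129 = (2*(-6)/(-2) + 30)*129 = (2*(-6)*(-1/2) + 30)*129 = (6 + 30)*129 = 36*129 = 4644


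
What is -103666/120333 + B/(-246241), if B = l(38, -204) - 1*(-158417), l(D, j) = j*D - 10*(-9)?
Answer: -43667620921/29630918253 ≈ -1.4737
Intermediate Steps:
l(D, j) = 90 + D*j (l(D, j) = D*j + 90 = 90 + D*j)
B = 150755 (B = (90 + 38*(-204)) - 1*(-158417) = (90 - 7752) + 158417 = -7662 + 158417 = 150755)
-103666/120333 + B/(-246241) = -103666/120333 + 150755/(-246241) = -103666*1/120333 + 150755*(-1/246241) = -103666/120333 - 150755/246241 = -43667620921/29630918253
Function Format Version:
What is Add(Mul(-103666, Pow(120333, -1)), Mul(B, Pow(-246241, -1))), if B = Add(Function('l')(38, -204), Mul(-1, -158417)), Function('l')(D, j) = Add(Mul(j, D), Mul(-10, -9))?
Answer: Rational(-43667620921, 29630918253) ≈ -1.4737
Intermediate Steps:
Function('l')(D, j) = Add(90, Mul(D, j)) (Function('l')(D, j) = Add(Mul(D, j), 90) = Add(90, Mul(D, j)))
B = 150755 (B = Add(Add(90, Mul(38, -204)), Mul(-1, -158417)) = Add(Add(90, -7752), 158417) = Add(-7662, 158417) = 150755)
Add(Mul(-103666, Pow(120333, -1)), Mul(B, Pow(-246241, -1))) = Add(Mul(-103666, Pow(120333, -1)), Mul(150755, Pow(-246241, -1))) = Add(Mul(-103666, Rational(1, 120333)), Mul(150755, Rational(-1, 246241))) = Add(Rational(-103666, 120333), Rational(-150755, 246241)) = Rational(-43667620921, 29630918253)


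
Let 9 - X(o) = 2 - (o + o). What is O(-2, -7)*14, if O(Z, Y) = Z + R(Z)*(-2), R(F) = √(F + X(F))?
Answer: -56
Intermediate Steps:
X(o) = 7 + 2*o (X(o) = 9 - (2 - (o + o)) = 9 - (2 - 2*o) = 9 + (-2 + 2*o) = 7 + 2*o)
R(F) = √(7 + 3*F) (R(F) = √(F + (7 + 2*F)) = √(7 + 3*F))
O(Z, Y) = Z - 2*√(7 + 3*Z) (O(Z, Y) = Z + √(7 + 3*Z)*(-2) = Z - 2*√(7 + 3*Z))
O(-2, -7)*14 = (-2 - 2*√(7 + 3*(-2)))*14 = (-2 - 2*√(7 - 6))*14 = (-2 - 2*√1)*14 = (-2 - 2*1)*14 = (-2 - 2)*14 = -4*14 = -56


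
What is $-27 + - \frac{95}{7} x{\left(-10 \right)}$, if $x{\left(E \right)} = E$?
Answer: $\frac{761}{7} \approx 108.71$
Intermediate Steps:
$-27 + - \frac{95}{7} x{\left(-10 \right)} = -27 + - \frac{95}{7} \left(-10\right) = -27 + \left(-95\right) \frac{1}{7} \left(-10\right) = -27 - - \frac{950}{7} = -27 + \frac{950}{7} = \frac{761}{7}$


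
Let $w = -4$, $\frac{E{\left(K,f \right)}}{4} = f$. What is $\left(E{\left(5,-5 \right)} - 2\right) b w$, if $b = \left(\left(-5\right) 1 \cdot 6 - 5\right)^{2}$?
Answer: $107800$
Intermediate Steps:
$E{\left(K,f \right)} = 4 f$
$b = 1225$ ($b = \left(\left(-5\right) 6 - 5\right)^{2} = \left(-30 - 5\right)^{2} = \left(-35\right)^{2} = 1225$)
$\left(E{\left(5,-5 \right)} - 2\right) b w = \left(4 \left(-5\right) - 2\right) 1225 \left(-4\right) = \left(-20 - 2\right) 1225 \left(-4\right) = \left(-22\right) 1225 \left(-4\right) = \left(-26950\right) \left(-4\right) = 107800$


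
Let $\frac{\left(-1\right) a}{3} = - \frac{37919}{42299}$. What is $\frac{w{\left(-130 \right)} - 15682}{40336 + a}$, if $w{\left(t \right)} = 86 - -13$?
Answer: $- \frac{659145317}{1706286221} \approx -0.3863$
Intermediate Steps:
$w{\left(t \right)} = 99$ ($w{\left(t \right)} = 86 + 13 = 99$)
$a = \frac{113757}{42299}$ ($a = - 3 \left(- \frac{37919}{42299}\right) = - 3 \left(\left(-37919\right) \frac{1}{42299}\right) = \left(-3\right) \left(- \frac{37919}{42299}\right) = \frac{113757}{42299} \approx 2.6894$)
$\frac{w{\left(-130 \right)} - 15682}{40336 + a} = \frac{99 - 15682}{40336 + \frac{113757}{42299}} = \frac{99 + \left(-24043 + 8361\right)}{\frac{1706286221}{42299}} = \left(99 - 15682\right) \frac{42299}{1706286221} = \left(-15583\right) \frac{42299}{1706286221} = - \frac{659145317}{1706286221}$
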